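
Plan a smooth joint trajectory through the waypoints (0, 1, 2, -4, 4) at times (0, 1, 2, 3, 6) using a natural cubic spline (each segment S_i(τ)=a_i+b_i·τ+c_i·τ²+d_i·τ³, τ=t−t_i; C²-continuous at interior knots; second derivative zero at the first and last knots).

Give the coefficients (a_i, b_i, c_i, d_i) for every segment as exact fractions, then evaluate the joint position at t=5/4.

Δ: Δ0=1, Δ1=1, Δ2=-6, Δ3=8/3
row 1: diag=4, rhs=0; c'=1/4, d'=0
row 2: denom=4−1·1/4=15/4; d'=(-42−1·0)/(15/4)=-56/5
row 3: denom=8−1·4/15=116/15; d'=(52−1·-56/5)/(116/15)=237/29
back: M3=237/29
back: M2=-56/5−4/15·237/29=-388/29
back: M1=0−1/4·-388/29=97/29
M: M0=0, M1=97/29, M2=-388/29, M3=237/29, M4=0
seg 0: a=0, c=M0/2=0, d=(M1−M0)/(6·1)=97/174, b=Δ0−h0·(2M0+M1)/6=77/174
seg 1: a=1, c=M1/2=97/58, d=(M2−M1)/(6·1)=-485/174, b=Δ1−h1·(2M1+M2)/6=184/87
seg 2: a=2, c=M2/2=-194/29, d=(M3−M2)/(6·1)=625/174, b=Δ2−h2·(2M2+M3)/6=-505/174
seg 3: a=-4, c=M3/2=237/58, d=(M4−M3)/(6·3)=-79/174, b=Δ3−h3·(2M3+M4)/6=-479/87
t_q=5/4 → seg 1, τ=1/4; S=1+184/87·τ+97/58·τ²+-485/174·τ³=5901/3712

  seg 0: a=0 b=77/174 c=0 d=97/174
  seg 1: a=1 b=184/87 c=97/58 d=-485/174
  seg 2: a=2 b=-505/174 c=-194/29 d=625/174
  seg 3: a=-4 b=-479/87 c=237/58 d=-79/174
S(5/4) = 5901/3712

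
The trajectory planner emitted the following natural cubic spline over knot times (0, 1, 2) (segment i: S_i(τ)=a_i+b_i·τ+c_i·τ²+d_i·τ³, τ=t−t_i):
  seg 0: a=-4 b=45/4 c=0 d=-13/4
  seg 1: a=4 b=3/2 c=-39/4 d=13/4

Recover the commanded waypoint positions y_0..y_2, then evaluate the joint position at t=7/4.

y_0 = S_0(0) = a_0 = -4
y_1 = S_1(0) = a_1 = 4
y_2 = S_1(1) = -1
t_q=7/4 is in segment 1 (τ=3/4); S_1(τ)=259/256

y_0=-4 y_1=4 y_2=-1
S(7/4) = 259/256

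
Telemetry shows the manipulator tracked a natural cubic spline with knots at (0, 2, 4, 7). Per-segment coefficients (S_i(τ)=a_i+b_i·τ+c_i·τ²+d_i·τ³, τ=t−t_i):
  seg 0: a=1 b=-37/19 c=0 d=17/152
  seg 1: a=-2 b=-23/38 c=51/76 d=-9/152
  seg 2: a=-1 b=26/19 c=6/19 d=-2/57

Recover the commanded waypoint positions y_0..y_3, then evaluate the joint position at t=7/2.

y_0=1 y_1=-2 y_2=-1 y_3=5
S(7/2) = -1943/1216

y_0 = S_0(0) = a_0 = 1
y_1 = S_1(0) = a_1 = -2
y_2 = S_2(0) = a_2 = -1
y_3 = S_2(3) = 5
t_q=7/2 is in segment 1 (τ=3/2); S_1(τ)=-1943/1216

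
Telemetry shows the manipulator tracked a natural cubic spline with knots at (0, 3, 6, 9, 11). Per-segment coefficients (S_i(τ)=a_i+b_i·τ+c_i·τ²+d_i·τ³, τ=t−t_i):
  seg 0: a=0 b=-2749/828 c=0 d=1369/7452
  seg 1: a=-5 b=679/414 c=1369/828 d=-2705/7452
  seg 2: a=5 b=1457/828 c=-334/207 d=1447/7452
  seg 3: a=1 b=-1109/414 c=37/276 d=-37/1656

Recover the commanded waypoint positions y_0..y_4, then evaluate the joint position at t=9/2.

y_0 = S_0(0) = a_0 = 0
y_1 = S_1(0) = a_1 = -5
y_2 = S_2(0) = a_2 = 5
y_3 = S_3(0) = a_3 = 1
y_4 = S_3(2) = -4
t_q=9/2 is in segment 1 (τ=3/2); S_1(τ)=-33/736

y_0=0 y_1=-5 y_2=5 y_3=1 y_4=-4
S(9/2) = -33/736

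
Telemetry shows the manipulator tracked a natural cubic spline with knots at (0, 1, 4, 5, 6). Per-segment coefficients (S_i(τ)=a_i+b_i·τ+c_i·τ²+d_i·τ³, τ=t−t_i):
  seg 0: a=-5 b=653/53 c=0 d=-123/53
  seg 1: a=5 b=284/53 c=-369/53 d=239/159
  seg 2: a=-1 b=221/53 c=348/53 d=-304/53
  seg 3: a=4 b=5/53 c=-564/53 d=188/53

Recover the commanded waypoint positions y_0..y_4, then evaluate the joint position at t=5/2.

y_0 = S_0(0) = a_0 = -5
y_1 = S_1(0) = a_1 = 5
y_2 = S_2(0) = a_2 = -1
y_3 = S_3(0) = a_3 = 4
y_4 = S_3(1) = -3
t_q=5/2 is in segment 1 (τ=3/2); S_1(τ)=1037/424

y_0=-5 y_1=5 y_2=-1 y_3=4 y_4=-3
S(5/2) = 1037/424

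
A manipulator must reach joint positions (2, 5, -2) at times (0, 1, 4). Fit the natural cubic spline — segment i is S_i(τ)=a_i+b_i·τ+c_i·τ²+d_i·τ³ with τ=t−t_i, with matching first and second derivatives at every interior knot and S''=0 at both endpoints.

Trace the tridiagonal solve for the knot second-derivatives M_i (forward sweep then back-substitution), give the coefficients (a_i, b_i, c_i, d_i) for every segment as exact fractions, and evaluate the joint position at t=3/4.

  seg 0: a=2 b=11/3 c=0 d=-2/3
  seg 1: a=5 b=5/3 c=-2 d=2/9
S(3/4) = 143/32

Δ: Δ0=3, Δ1=-7/3
row 1: diag=8, rhs=-32; c'=3/8, d'=-4
back: M1=-4
M: M0=0, M1=-4, M2=0
seg 0: a=2, c=M0/2=0, d=(M1−M0)/(6·1)=-2/3, b=Δ0−h0·(2M0+M1)/6=11/3
seg 1: a=5, c=M1/2=-2, d=(M2−M1)/(6·3)=2/9, b=Δ1−h1·(2M1+M2)/6=5/3
t_q=3/4 → seg 0, τ=3/4; S=2+11/3·τ+0·τ²+-2/3·τ³=143/32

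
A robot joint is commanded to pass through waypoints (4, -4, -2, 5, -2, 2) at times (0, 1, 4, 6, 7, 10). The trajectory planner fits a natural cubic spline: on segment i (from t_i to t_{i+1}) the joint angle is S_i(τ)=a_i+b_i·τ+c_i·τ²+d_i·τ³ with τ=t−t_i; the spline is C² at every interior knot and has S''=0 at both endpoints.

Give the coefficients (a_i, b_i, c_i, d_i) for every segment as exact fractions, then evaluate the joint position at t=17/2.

Δ: Δ0=-8, Δ1=2/3, Δ2=7/2, Δ3=-7, Δ4=4/3
row 1: diag=8, rhs=52; c'=3/8, d'=13/2
row 2: denom=10−3·3/8=71/8; d'=(17−3·13/2)/(71/8)=-20/71
row 3: denom=6−2·16/71=394/71; d'=(-63−2·-20/71)/(394/71)=-4433/394
row 4: denom=8−1·71/394=3081/394; d'=(50−1·-4433/394)/(3081/394)=24133/3081
back: M4=24133/3081
back: M3=-4433/394−71/394·24133/3081=-39014/3081
back: M2=-20/71−16/71·-39014/3081=7924/3081
back: M1=13/2−3/8·7924/3081=5685/1027
M: M0=0, M1=5685/1027, M2=7924/3081, M3=-39014/3081, M4=24133/3081, M5=0
seg 0: a=4, c=M0/2=0, d=(M1−M0)/(6·1)=1895/2054, b=Δ0−h0·(2M0+M1)/6=-18327/2054
seg 1: a=-4, c=M1/2=5685/2054, d=(M2−M1)/(6·3)=-9131/55458, b=Δ1−h1·(2M1+M2)/6=-6321/1027
seg 2: a=-2, c=M2/2=3962/3081, d=(M3−M2)/(6·2)=-7823/6162, b=Δ2−h2·(2M2+M3)/6=949/158
seg 3: a=5, c=M3/2=-19507/3081, d=(M4−M3)/(6·1)=21049/6162, b=Δ3−h3·(2M3+M4)/6=-25169/6162
seg 4: a=-2, c=M4/2=24133/6162, d=(M5−M4)/(6·3)=-24133/55458, b=Δ4−h4·(2M4+M5)/6=-6675/1027
t_q=17/2 → seg 4, τ=3/2; S=-2+-6675/1027·τ+24133/6162·τ²+-24133/55458·τ³=-72399/16432

  seg 0: a=4 b=-18327/2054 c=0 d=1895/2054
  seg 1: a=-4 b=-6321/1027 c=5685/2054 d=-9131/55458
  seg 2: a=-2 b=949/158 c=3962/3081 d=-7823/6162
  seg 3: a=5 b=-25169/6162 c=-19507/3081 d=21049/6162
  seg 4: a=-2 b=-6675/1027 c=24133/6162 d=-24133/55458
S(17/2) = -72399/16432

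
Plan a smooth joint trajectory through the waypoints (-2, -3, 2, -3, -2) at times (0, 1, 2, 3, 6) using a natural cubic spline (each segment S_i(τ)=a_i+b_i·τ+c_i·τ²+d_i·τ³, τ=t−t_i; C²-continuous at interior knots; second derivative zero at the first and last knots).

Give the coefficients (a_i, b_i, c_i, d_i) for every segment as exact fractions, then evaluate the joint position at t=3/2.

  seg 0: a=-2 b=-581/174 c=0 d=407/174
  seg 1: a=-3 b=320/87 c=407/58 d=-991/174
  seg 2: a=2 b=109/174 c=-292/29 d=773/174
  seg 3: a=-3 b=-538/87 c=189/58 d=-21/58
S(3/2) = -55/464

Δ: Δ0=-1, Δ1=5, Δ2=-5, Δ3=1/3
row 1: diag=4, rhs=36; c'=1/4, d'=9
row 2: denom=4−1·1/4=15/4; d'=(-60−1·9)/(15/4)=-92/5
row 3: denom=8−1·4/15=116/15; d'=(32−1·-92/5)/(116/15)=189/29
back: M3=189/29
back: M2=-92/5−4/15·189/29=-584/29
back: M1=9−1/4·-584/29=407/29
M: M0=0, M1=407/29, M2=-584/29, M3=189/29, M4=0
seg 0: a=-2, c=M0/2=0, d=(M1−M0)/(6·1)=407/174, b=Δ0−h0·(2M0+M1)/6=-581/174
seg 1: a=-3, c=M1/2=407/58, d=(M2−M1)/(6·1)=-991/174, b=Δ1−h1·(2M1+M2)/6=320/87
seg 2: a=2, c=M2/2=-292/29, d=(M3−M2)/(6·1)=773/174, b=Δ2−h2·(2M2+M3)/6=109/174
seg 3: a=-3, c=M3/2=189/58, d=(M4−M3)/(6·3)=-21/58, b=Δ3−h3·(2M3+M4)/6=-538/87
t_q=3/2 → seg 1, τ=1/2; S=-3+320/87·τ+407/58·τ²+-991/174·τ³=-55/464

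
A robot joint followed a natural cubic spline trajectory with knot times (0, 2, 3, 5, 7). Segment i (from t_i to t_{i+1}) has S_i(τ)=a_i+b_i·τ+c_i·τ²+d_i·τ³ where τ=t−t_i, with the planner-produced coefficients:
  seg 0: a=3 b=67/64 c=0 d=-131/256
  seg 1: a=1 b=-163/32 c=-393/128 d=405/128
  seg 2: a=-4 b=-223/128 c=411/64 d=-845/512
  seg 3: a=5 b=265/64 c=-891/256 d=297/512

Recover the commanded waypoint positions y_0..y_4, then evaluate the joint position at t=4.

y_0 = S_0(0) = a_0 = 3
y_1 = S_1(0) = a_1 = 1
y_2 = S_2(0) = a_2 = -4
y_3 = S_3(0) = a_3 = 5
y_4 = S_3(2) = 4
t_q=4 is in segment 2 (τ=1); S_2(τ)=-497/512

y_0=3 y_1=1 y_2=-4 y_3=5 y_4=4
S(4) = -497/512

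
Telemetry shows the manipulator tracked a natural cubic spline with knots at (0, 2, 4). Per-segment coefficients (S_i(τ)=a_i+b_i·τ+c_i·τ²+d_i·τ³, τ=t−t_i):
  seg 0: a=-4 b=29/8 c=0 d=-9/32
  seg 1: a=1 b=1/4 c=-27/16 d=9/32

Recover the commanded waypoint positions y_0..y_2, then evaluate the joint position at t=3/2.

y_0=-4 y_1=1 y_2=-3
S(3/2) = 125/256

y_0 = S_0(0) = a_0 = -4
y_1 = S_1(0) = a_1 = 1
y_2 = S_1(2) = -3
t_q=3/2 is in segment 0 (τ=3/2); S_0(τ)=125/256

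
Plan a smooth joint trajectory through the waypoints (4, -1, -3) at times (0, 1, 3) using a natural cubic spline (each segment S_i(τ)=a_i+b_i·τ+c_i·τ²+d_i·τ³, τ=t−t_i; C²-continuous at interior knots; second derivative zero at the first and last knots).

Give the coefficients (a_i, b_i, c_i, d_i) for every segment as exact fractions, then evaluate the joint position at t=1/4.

Δ: Δ0=-5, Δ1=-1
row 1: diag=6, rhs=24; c'=1/3, d'=4
back: M1=4
M: M0=0, M1=4, M2=0
seg 0: a=4, c=M0/2=0, d=(M1−M0)/(6·1)=2/3, b=Δ0−h0·(2M0+M1)/6=-17/3
seg 1: a=-1, c=M1/2=2, d=(M2−M1)/(6·2)=-1/3, b=Δ1−h1·(2M1+M2)/6=-11/3
t_q=1/4 → seg 0, τ=1/4; S=4+-17/3·τ+0·τ²+2/3·τ³=83/32

  seg 0: a=4 b=-17/3 c=0 d=2/3
  seg 1: a=-1 b=-11/3 c=2 d=-1/3
S(1/4) = 83/32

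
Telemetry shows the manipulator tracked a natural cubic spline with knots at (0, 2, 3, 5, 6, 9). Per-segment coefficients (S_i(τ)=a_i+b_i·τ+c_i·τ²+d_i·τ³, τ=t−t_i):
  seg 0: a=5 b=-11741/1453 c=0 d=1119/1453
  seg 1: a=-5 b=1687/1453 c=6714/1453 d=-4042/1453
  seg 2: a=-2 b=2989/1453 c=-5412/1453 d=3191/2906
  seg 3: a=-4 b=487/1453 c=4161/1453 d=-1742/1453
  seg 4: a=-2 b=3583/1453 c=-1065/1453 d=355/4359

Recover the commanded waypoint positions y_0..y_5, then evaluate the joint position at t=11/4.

y_0=5 y_1=-5 y_2=-2 y_3=-4 y_4=-2 y_5=1
S(11/4) = -125707/46496

y_0 = S_0(0) = a_0 = 5
y_1 = S_1(0) = a_1 = -5
y_2 = S_2(0) = a_2 = -2
y_3 = S_3(0) = a_3 = -4
y_4 = S_4(0) = a_4 = -2
y_5 = S_4(3) = 1
t_q=11/4 is in segment 1 (τ=3/4); S_1(τ)=-125707/46496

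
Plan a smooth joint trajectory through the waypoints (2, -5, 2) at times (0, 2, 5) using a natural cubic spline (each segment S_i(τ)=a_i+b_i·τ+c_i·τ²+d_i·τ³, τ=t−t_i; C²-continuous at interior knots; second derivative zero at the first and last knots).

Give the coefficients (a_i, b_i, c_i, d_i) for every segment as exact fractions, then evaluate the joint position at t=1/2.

  seg 0: a=2 b=-14/3 c=0 d=7/24
  seg 1: a=-5 b=-7/6 c=7/4 d=-7/36
S(1/2) = -19/64

Δ: Δ0=-7/2, Δ1=7/3
row 1: diag=10, rhs=35; c'=3/10, d'=7/2
back: M1=7/2
M: M0=0, M1=7/2, M2=0
seg 0: a=2, c=M0/2=0, d=(M1−M0)/(6·2)=7/24, b=Δ0−h0·(2M0+M1)/6=-14/3
seg 1: a=-5, c=M1/2=7/4, d=(M2−M1)/(6·3)=-7/36, b=Δ1−h1·(2M1+M2)/6=-7/6
t_q=1/2 → seg 0, τ=1/2; S=2+-14/3·τ+0·τ²+7/24·τ³=-19/64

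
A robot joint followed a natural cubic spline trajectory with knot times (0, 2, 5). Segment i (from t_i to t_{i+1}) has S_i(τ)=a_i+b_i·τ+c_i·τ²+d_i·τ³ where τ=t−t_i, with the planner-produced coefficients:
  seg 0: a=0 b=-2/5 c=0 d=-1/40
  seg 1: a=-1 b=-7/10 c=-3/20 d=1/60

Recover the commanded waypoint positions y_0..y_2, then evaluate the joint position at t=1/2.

y_0 = S_0(0) = a_0 = 0
y_1 = S_1(0) = a_1 = -1
y_2 = S_1(3) = -4
t_q=1/2 is in segment 0 (τ=1/2); S_0(τ)=-13/64

y_0=0 y_1=-1 y_2=-4
S(1/2) = -13/64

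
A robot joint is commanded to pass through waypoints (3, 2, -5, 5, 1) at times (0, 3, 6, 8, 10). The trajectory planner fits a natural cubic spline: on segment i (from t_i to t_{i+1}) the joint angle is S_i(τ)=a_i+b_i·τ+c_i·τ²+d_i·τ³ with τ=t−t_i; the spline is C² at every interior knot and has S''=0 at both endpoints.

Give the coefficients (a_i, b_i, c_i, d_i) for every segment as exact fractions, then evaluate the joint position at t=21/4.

  seg 0: a=3 b=83/84 c=0 d=-37/252
  seg 1: a=2 b=-125/42 c=-37/28 d=43/84
  seg 2: a=-5 b=35/12 c=23/7 d=-377/336
  seg 3: a=5 b=109/42 c=-193/56 d=193/336
S(21/4) = -9955/1792

Δ: Δ0=-1/3, Δ1=-7/3, Δ2=5, Δ3=-2
row 1: diag=12, rhs=-12; c'=1/4, d'=-1
row 2: denom=10−3·1/4=37/4; d'=(44−3·-1)/(37/4)=188/37
row 3: denom=8−2·8/37=280/37; d'=(-42−2·188/37)/(280/37)=-193/28
back: M3=-193/28
back: M2=188/37−8/37·-193/28=46/7
back: M1=-1−1/4·46/7=-37/14
M: M0=0, M1=-37/14, M2=46/7, M3=-193/28, M4=0
seg 0: a=3, c=M0/2=0, d=(M1−M0)/(6·3)=-37/252, b=Δ0−h0·(2M0+M1)/6=83/84
seg 1: a=2, c=M1/2=-37/28, d=(M2−M1)/(6·3)=43/84, b=Δ1−h1·(2M1+M2)/6=-125/42
seg 2: a=-5, c=M2/2=23/7, d=(M3−M2)/(6·2)=-377/336, b=Δ2−h2·(2M2+M3)/6=35/12
seg 3: a=5, c=M3/2=-193/56, d=(M4−M3)/(6·2)=193/336, b=Δ3−h3·(2M3+M4)/6=109/42
t_q=21/4 → seg 1, τ=9/4; S=2+-125/42·τ+-37/28·τ²+43/84·τ³=-9955/1792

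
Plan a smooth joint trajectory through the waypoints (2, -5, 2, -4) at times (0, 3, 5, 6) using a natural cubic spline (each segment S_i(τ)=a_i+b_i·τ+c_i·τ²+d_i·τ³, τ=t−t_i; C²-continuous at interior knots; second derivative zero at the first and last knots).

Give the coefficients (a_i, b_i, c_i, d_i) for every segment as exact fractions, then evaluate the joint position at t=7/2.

  seg 0: a=2 b=-439/84 c=0 d=9/28
  seg 1: a=-5 b=145/42 c=81/28 d=-241/168
  seg 2: a=2 b=-46/21 c=-40/7 d=40/21
S(7/2) = -1223/448

Δ: Δ0=-7/3, Δ1=7/2, Δ2=-6
row 1: diag=10, rhs=35; c'=1/5, d'=7/2
row 2: denom=6−2·1/5=28/5; d'=(-57−2·7/2)/(28/5)=-80/7
back: M2=-80/7
back: M1=7/2−1/5·-80/7=81/14
M: M0=0, M1=81/14, M2=-80/7, M3=0
seg 0: a=2, c=M0/2=0, d=(M1−M0)/(6·3)=9/28, b=Δ0−h0·(2M0+M1)/6=-439/84
seg 1: a=-5, c=M1/2=81/28, d=(M2−M1)/(6·2)=-241/168, b=Δ1−h1·(2M1+M2)/6=145/42
seg 2: a=2, c=M2/2=-40/7, d=(M3−M2)/(6·1)=40/21, b=Δ2−h2·(2M2+M3)/6=-46/21
t_q=7/2 → seg 1, τ=1/2; S=-5+145/42·τ+81/28·τ²+-241/168·τ³=-1223/448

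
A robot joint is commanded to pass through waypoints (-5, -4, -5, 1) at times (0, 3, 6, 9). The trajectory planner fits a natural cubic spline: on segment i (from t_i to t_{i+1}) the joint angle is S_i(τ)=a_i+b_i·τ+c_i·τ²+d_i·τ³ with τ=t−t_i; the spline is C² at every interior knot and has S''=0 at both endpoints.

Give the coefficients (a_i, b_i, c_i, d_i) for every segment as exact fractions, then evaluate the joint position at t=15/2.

Δ: Δ0=1/3, Δ1=-1/3, Δ2=2
row 1: diag=12, rhs=-4; c'=1/4, d'=-1/3
row 2: denom=12−3·1/4=45/4; d'=(14−3·-1/3)/(45/4)=4/3
back: M2=4/3
back: M1=-1/3−1/4·4/3=-2/3
M: M0=0, M1=-2/3, M2=4/3, M3=0
seg 0: a=-5, c=M0/2=0, d=(M1−M0)/(6·3)=-1/27, b=Δ0−h0·(2M0+M1)/6=2/3
seg 1: a=-4, c=M1/2=-1/3, d=(M2−M1)/(6·3)=1/9, b=Δ1−h1·(2M1+M2)/6=-1/3
seg 2: a=-5, c=M2/2=2/3, d=(M3−M2)/(6·3)=-2/27, b=Δ2−h2·(2M2+M3)/6=2/3
t_q=15/2 → seg 2, τ=3/2; S=-5+2/3·τ+2/3·τ²+-2/27·τ³=-11/4

  seg 0: a=-5 b=2/3 c=0 d=-1/27
  seg 1: a=-4 b=-1/3 c=-1/3 d=1/9
  seg 2: a=-5 b=2/3 c=2/3 d=-2/27
S(15/2) = -11/4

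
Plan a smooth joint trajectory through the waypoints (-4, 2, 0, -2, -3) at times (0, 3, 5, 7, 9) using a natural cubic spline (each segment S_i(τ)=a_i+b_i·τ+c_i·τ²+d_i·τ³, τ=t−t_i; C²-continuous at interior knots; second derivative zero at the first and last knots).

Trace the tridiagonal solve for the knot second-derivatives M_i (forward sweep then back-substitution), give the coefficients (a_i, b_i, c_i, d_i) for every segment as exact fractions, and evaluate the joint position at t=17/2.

  seg 0: a=-4 b=835/284 c=0 d=-89/852
  seg 1: a=2 b=17/142 c=-267/284 d=27/142
  seg 2: a=0 b=-193/142 c=57/284 d=-3/284
  seg 3: a=-2 b=-97/142 c=39/284 d=-13/568
S(17/2) = -12691/4544

Δ: Δ0=2, Δ1=-1, Δ2=-1, Δ3=-1/2
row 1: diag=10, rhs=-18; c'=1/5, d'=-9/5
row 2: denom=8−2·1/5=38/5; d'=(0−2·-9/5)/(38/5)=9/19
row 3: denom=8−2·5/19=142/19; d'=(3−2·9/19)/(142/19)=39/142
back: M3=39/142
back: M2=9/19−5/19·39/142=57/142
back: M1=-9/5−1/5·57/142=-267/142
M: M0=0, M1=-267/142, M2=57/142, M3=39/142, M4=0
seg 0: a=-4, c=M0/2=0, d=(M1−M0)/(6·3)=-89/852, b=Δ0−h0·(2M0+M1)/6=835/284
seg 1: a=2, c=M1/2=-267/284, d=(M2−M1)/(6·2)=27/142, b=Δ1−h1·(2M1+M2)/6=17/142
seg 2: a=0, c=M2/2=57/284, d=(M3−M2)/(6·2)=-3/284, b=Δ2−h2·(2M2+M3)/6=-193/142
seg 3: a=-2, c=M3/2=39/284, d=(M4−M3)/(6·2)=-13/568, b=Δ3−h3·(2M3+M4)/6=-97/142
t_q=17/2 → seg 3, τ=3/2; S=-2+-97/142·τ+39/284·τ²+-13/568·τ³=-12691/4544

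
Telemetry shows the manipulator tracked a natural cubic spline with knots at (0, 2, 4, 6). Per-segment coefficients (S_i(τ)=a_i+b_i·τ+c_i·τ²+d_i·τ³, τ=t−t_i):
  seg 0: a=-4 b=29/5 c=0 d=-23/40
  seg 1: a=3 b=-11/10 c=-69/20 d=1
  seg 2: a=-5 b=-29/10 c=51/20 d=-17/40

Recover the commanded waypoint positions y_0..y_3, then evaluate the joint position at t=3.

y_0 = S_0(0) = a_0 = -4
y_1 = S_1(0) = a_1 = 3
y_2 = S_2(0) = a_2 = -5
y_3 = S_2(2) = -4
t_q=3 is in segment 1 (τ=1); S_1(τ)=-11/20

y_0=-4 y_1=3 y_2=-5 y_3=-4
S(3) = -11/20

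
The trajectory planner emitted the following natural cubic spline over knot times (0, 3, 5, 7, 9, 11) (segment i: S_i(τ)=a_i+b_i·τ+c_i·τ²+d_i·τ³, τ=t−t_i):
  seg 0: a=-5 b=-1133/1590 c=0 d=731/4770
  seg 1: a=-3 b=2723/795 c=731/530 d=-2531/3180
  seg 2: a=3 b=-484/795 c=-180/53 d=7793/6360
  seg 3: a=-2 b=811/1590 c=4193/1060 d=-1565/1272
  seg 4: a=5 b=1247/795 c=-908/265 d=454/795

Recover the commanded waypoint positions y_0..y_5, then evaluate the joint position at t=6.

y_0 = S_0(0) = a_0 = -5
y_1 = S_1(0) = a_1 = -3
y_2 = S_2(0) = a_2 = 3
y_3 = S_3(0) = a_3 = -2
y_4 = S_4(0) = a_4 = 5
y_5 = S_4(2) = -1
t_q=6 is in segment 2 (τ=1); S_2(τ)=467/2120

y_0=-5 y_1=-3 y_2=3 y_3=-2 y_4=5 y_5=-1
S(6) = 467/2120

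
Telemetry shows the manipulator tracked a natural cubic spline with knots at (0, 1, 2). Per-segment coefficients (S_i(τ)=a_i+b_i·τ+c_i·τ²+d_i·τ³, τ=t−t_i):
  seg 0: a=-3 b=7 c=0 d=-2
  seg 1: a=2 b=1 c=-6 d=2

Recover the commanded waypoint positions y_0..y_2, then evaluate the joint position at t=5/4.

y_0 = S_0(0) = a_0 = -3
y_1 = S_1(0) = a_1 = 2
y_2 = S_1(1) = -1
t_q=5/4 is in segment 1 (τ=1/4); S_1(τ)=61/32

y_0=-3 y_1=2 y_2=-1
S(5/4) = 61/32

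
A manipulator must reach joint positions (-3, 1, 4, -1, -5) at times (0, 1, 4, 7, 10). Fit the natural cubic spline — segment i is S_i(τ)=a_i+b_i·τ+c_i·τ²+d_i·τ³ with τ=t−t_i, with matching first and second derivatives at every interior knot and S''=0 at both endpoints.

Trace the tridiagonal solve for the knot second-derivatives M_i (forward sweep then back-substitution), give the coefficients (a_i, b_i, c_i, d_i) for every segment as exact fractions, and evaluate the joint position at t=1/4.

  seg 0: a=-3 b=233/54 c=0 d=-17/54
  seg 1: a=1 b=91/27 c=-17/18 d=25/486
  seg 2: a=4 b=-49/54 c=-13/27 d=37/486
  seg 3: a=-1 b=-47/27 c=11/54 d=-11/486
S(1/4) = -2219/1152

Δ: Δ0=4, Δ1=1, Δ2=-5/3, Δ3=-4/3
row 1: diag=8, rhs=-18; c'=3/8, d'=-9/4
row 2: denom=12−3·3/8=87/8; d'=(-16−3·-9/4)/(87/8)=-74/87
row 3: denom=12−3·8/29=324/29; d'=(2−3·-74/87)/(324/29)=11/27
back: M3=11/27
back: M2=-74/87−8/29·11/27=-26/27
back: M1=-9/4−3/8·-26/27=-17/9
M: M0=0, M1=-17/9, M2=-26/27, M3=11/27, M4=0
seg 0: a=-3, c=M0/2=0, d=(M1−M0)/(6·1)=-17/54, b=Δ0−h0·(2M0+M1)/6=233/54
seg 1: a=1, c=M1/2=-17/18, d=(M2−M1)/(6·3)=25/486, b=Δ1−h1·(2M1+M2)/6=91/27
seg 2: a=4, c=M2/2=-13/27, d=(M3−M2)/(6·3)=37/486, b=Δ2−h2·(2M2+M3)/6=-49/54
seg 3: a=-1, c=M3/2=11/54, d=(M4−M3)/(6·3)=-11/486, b=Δ3−h3·(2M3+M4)/6=-47/27
t_q=1/4 → seg 0, τ=1/4; S=-3+233/54·τ+0·τ²+-17/54·τ³=-2219/1152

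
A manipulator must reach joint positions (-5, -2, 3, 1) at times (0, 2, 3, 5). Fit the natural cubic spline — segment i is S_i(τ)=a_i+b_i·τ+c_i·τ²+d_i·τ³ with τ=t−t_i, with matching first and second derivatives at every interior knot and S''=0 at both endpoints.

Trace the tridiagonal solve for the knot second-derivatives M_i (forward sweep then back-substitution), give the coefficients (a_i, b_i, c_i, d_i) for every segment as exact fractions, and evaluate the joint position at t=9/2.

  seg 0: a=-5 b=-3/70 c=0 d=27/70
  seg 1: a=-2 b=321/70 c=81/35 d=-19/10
  seg 2: a=3 b=123/35 c=-237/70 d=79/140
S(9/2) = 573/224

Δ: Δ0=3/2, Δ1=5, Δ2=-1
row 1: diag=6, rhs=21; c'=1/6, d'=7/2
row 2: denom=6−1·1/6=35/6; d'=(-36−1·7/2)/(35/6)=-237/35
back: M2=-237/35
back: M1=7/2−1/6·-237/35=162/35
M: M0=0, M1=162/35, M2=-237/35, M3=0
seg 0: a=-5, c=M0/2=0, d=(M1−M0)/(6·2)=27/70, b=Δ0−h0·(2M0+M1)/6=-3/70
seg 1: a=-2, c=M1/2=81/35, d=(M2−M1)/(6·1)=-19/10, b=Δ1−h1·(2M1+M2)/6=321/70
seg 2: a=3, c=M2/2=-237/70, d=(M3−M2)/(6·2)=79/140, b=Δ2−h2·(2M2+M3)/6=123/35
t_q=9/2 → seg 2, τ=3/2; S=3+123/35·τ+-237/70·τ²+79/140·τ³=573/224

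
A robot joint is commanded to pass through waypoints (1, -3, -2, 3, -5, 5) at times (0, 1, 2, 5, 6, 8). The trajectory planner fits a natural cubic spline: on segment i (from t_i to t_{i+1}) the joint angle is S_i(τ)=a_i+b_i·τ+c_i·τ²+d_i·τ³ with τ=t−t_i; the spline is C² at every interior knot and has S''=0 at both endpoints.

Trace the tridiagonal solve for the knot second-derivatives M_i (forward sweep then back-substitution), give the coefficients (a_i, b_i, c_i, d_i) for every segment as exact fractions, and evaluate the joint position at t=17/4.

Δ: Δ0=-4, Δ1=1, Δ2=5/3, Δ3=-8, Δ4=5
row 1: diag=4, rhs=30; c'=1/4, d'=15/2
row 2: denom=8−1·1/4=31/4; d'=(4−1·15/2)/(31/4)=-14/31
row 3: denom=8−3·12/31=212/31; d'=(-58−3·-14/31)/(212/31)=-439/53
row 4: denom=6−1·31/212=1241/212; d'=(78−1·-439/53)/(1241/212)=1076/73
back: M4=1076/73
back: M3=-439/53−31/212·1076/73=-762/73
back: M2=-14/31−12/31·-762/73=262/73
back: M1=15/2−1/4·262/73=482/73
M: M0=0, M1=482/73, M2=262/73, M3=-762/73, M4=1076/73, M5=0
seg 0: a=1, c=M0/2=0, d=(M1−M0)/(6·1)=241/219, b=Δ0−h0·(2M0+M1)/6=-1117/219
seg 1: a=-3, c=M1/2=241/73, d=(M2−M1)/(6·1)=-110/219, b=Δ1−h1·(2M1+M2)/6=-394/219
seg 2: a=-2, c=M2/2=131/73, d=(M3−M2)/(6·3)=-512/657, b=Δ2−h2·(2M2+M3)/6=722/219
seg 3: a=3, c=M3/2=-381/73, d=(M4−M3)/(6·1)=919/219, b=Δ3−h3·(2M3+M4)/6=-1528/219
seg 4: a=-5, c=M4/2=538/73, d=(M5−M4)/(6·2)=-269/219, b=Δ4−h4·(2M4+M5)/6=-1057/219
t_q=17/4 → seg 2, τ=9/4; S=-2+722/219·τ+131/73·τ²+-512/657·τ³=6571/1168

  seg 0: a=1 b=-1117/219 c=0 d=241/219
  seg 1: a=-3 b=-394/219 c=241/73 d=-110/219
  seg 2: a=-2 b=722/219 c=131/73 d=-512/657
  seg 3: a=3 b=-1528/219 c=-381/73 d=919/219
  seg 4: a=-5 b=-1057/219 c=538/73 d=-269/219
S(17/4) = 6571/1168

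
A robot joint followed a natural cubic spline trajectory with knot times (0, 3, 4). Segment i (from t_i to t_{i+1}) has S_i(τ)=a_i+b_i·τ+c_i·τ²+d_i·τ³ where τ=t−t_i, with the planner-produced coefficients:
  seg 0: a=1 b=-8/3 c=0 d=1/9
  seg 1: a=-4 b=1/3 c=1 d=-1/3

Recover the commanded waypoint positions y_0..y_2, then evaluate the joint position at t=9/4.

y_0 = S_0(0) = a_0 = 1
y_1 = S_1(0) = a_1 = -4
y_2 = S_1(1) = -3
t_q=9/4 is in segment 0 (τ=9/4); S_0(τ)=-239/64

y_0=1 y_1=-4 y_2=-3
S(9/4) = -239/64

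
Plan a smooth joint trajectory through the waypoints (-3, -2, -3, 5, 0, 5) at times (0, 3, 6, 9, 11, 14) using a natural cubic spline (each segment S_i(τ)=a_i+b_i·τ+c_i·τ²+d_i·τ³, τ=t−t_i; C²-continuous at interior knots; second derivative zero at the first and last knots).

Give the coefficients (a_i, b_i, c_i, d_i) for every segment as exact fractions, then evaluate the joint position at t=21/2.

  seg 0: a=-3 b=13/15 c=0 d=-8/135
  seg 1: a=-2 b=-11/15 c=-8/15 d=2/9
  seg 2: a=-3 b=31/15 c=22/15 d=-19/45
  seg 3: a=5 b=-8/15 c=-7/3 d=27/40
  seg 4: a=0 b=-53/30 c=103/60 d=-103/540
S(21/2) = 393/320

Δ: Δ0=1/3, Δ1=-1/3, Δ2=8/3, Δ3=-5/2, Δ4=5/3
row 1: diag=12, rhs=-4; c'=1/4, d'=-1/3
row 2: denom=12−3·1/4=45/4; d'=(18−3·-1/3)/(45/4)=76/45
row 3: denom=10−3·4/15=46/5; d'=(-31−3·76/45)/(46/5)=-541/138
row 4: denom=10−2·5/23=220/23; d'=(25−2·-541/138)/(220/23)=103/30
back: M4=103/30
back: M3=-541/138−5/23·103/30=-14/3
back: M2=76/45−4/15·-14/3=44/15
back: M1=-1/3−1/4·44/15=-16/15
M: M0=0, M1=-16/15, M2=44/15, M3=-14/3, M4=103/30, M5=0
seg 0: a=-3, c=M0/2=0, d=(M1−M0)/(6·3)=-8/135, b=Δ0−h0·(2M0+M1)/6=13/15
seg 1: a=-2, c=M1/2=-8/15, d=(M2−M1)/(6·3)=2/9, b=Δ1−h1·(2M1+M2)/6=-11/15
seg 2: a=-3, c=M2/2=22/15, d=(M3−M2)/(6·3)=-19/45, b=Δ2−h2·(2M2+M3)/6=31/15
seg 3: a=5, c=M3/2=-7/3, d=(M4−M3)/(6·2)=27/40, b=Δ3−h3·(2M3+M4)/6=-8/15
seg 4: a=0, c=M4/2=103/60, d=(M5−M4)/(6·3)=-103/540, b=Δ4−h4·(2M4+M5)/6=-53/30
t_q=21/2 → seg 3, τ=3/2; S=5+-8/15·τ+-7/3·τ²+27/40·τ³=393/320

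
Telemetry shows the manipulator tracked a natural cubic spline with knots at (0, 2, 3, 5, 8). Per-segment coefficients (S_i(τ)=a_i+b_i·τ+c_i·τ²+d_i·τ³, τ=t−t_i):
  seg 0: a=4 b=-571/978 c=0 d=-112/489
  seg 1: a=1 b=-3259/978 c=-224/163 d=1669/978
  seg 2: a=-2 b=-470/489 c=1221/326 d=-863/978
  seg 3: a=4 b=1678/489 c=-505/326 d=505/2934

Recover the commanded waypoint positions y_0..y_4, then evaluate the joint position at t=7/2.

y_0=4 y_1=1 y_2=-2 y_3=4 y_4=5
S(7/2) = -4315/2608

y_0 = S_0(0) = a_0 = 4
y_1 = S_1(0) = a_1 = 1
y_2 = S_2(0) = a_2 = -2
y_3 = S_3(0) = a_3 = 4
y_4 = S_3(3) = 5
t_q=7/2 is in segment 2 (τ=1/2); S_2(τ)=-4315/2608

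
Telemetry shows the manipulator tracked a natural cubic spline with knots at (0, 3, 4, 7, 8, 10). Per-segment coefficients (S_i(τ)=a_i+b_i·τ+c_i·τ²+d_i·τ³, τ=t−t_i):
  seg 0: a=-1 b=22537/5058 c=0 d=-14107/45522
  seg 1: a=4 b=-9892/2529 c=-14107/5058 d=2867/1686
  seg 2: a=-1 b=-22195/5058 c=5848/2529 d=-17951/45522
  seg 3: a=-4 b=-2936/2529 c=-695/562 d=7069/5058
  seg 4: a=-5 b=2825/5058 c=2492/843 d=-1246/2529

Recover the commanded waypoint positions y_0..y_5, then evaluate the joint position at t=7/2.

y_0 = S_0(0) = a_0 = -1
y_1 = S_1(0) = a_1 = 4
y_2 = S_2(0) = a_2 = -1
y_3 = S_3(0) = a_3 = -4
y_4 = S_4(0) = a_4 = -5
y_5 = S_4(2) = 4
t_q=7/2 is in segment 1 (τ=1/2); S_1(τ)=63107/40464

y_0=-1 y_1=4 y_2=-1 y_3=-4 y_4=-5 y_5=4
S(7/2) = 63107/40464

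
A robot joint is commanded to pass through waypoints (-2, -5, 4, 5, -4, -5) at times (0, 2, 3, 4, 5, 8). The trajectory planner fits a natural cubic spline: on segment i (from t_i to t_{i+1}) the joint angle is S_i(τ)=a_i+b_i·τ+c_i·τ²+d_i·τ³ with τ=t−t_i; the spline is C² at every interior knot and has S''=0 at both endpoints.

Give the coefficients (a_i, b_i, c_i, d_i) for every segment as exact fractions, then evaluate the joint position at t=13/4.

Δ: Δ0=-3/2, Δ1=9, Δ2=1, Δ3=-9, Δ4=-1/3
row 1: diag=6, rhs=63; c'=1/6, d'=21/2
row 2: denom=4−1·1/6=23/6; d'=(-48−1·21/2)/(23/6)=-351/23
row 3: denom=4−1·6/23=86/23; d'=(-60−1·-351/23)/(86/23)=-1029/86
row 4: denom=8−1·23/86=665/86; d'=(52−1·-1029/86)/(665/86)=5501/665
back: M4=5501/665
back: M3=-1029/86−23/86·5501/665=-9428/665
back: M2=-351/23−6/23·-9428/665=-7689/665
back: M1=21/2−1/6·-7689/665=8264/665
M: M0=0, M1=8264/665, M2=-7689/665, M3=-9428/665, M4=5501/665, M5=0
seg 0: a=-2, c=M0/2=0, d=(M1−M0)/(6·2)=2066/1995, b=Δ0−h0·(2M0+M1)/6=-22513/3990
seg 1: a=-5, c=M1/2=4132/665, d=(M2−M1)/(6·1)=-2279/570, b=Δ1−h1·(2M1+M2)/6=27071/3990
seg 2: a=4, c=M2/2=-7689/1330, d=(M3−M2)/(6·1)=-1739/3990, b=Δ2−h2·(2M2+M3)/6=14398/1995
seg 3: a=5, c=M3/2=-4714/665, d=(M4−M3)/(6·1)=14929/3990, b=Δ3−h3·(2M3+M4)/6=-4511/798
seg 4: a=-4, c=M4/2=5501/1330, d=(M5−M4)/(6·3)=-5501/11970, b=Δ4−h4·(2M4+M5)/6=-17168/1995
t_q=13/4 → seg 2, τ=1/4; S=4+14398/1995·τ+-7689/1330·τ²+-1739/3990·τ³=462723/85120

  seg 0: a=-2 b=-22513/3990 c=0 d=2066/1995
  seg 1: a=-5 b=27071/3990 c=4132/665 d=-2279/570
  seg 2: a=4 b=14398/1995 c=-7689/1330 d=-1739/3990
  seg 3: a=5 b=-4511/798 c=-4714/665 d=14929/3990
  seg 4: a=-4 b=-17168/1995 c=5501/1330 d=-5501/11970
S(13/4) = 462723/85120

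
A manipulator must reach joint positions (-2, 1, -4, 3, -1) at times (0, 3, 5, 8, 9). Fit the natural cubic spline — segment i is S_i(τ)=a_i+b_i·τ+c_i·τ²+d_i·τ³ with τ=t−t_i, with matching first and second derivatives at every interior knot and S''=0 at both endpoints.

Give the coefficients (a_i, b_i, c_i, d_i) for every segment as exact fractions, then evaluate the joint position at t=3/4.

  seg 0: a=-2 b=3539/1356 c=0 d=-2183/12204
  seg 1: a=1 b=-1505/678 c=-2183/1356 d=1993/2712
  seg 2: a=-4 b=18/113 c=949/339 d=-2110/3051
  seg 3: a=3 b=-194/113 c=-387/113 d=129/113
S(3/4) = -3415/28928

Δ: Δ0=1, Δ1=-5/2, Δ2=7/3, Δ3=-4
row 1: diag=10, rhs=-21; c'=1/5, d'=-21/10
row 2: denom=10−2·1/5=48/5; d'=(29−2·-21/10)/(48/5)=83/24
row 3: denom=8−3·5/16=113/16; d'=(-38−3·83/24)/(113/16)=-774/113
back: M3=-774/113
back: M2=83/24−5/16·-774/113=1898/339
back: M1=-21/10−1/5·1898/339=-2183/678
M: M0=0, M1=-2183/678, M2=1898/339, M3=-774/113, M4=0
seg 0: a=-2, c=M0/2=0, d=(M1−M0)/(6·3)=-2183/12204, b=Δ0−h0·(2M0+M1)/6=3539/1356
seg 1: a=1, c=M1/2=-2183/1356, d=(M2−M1)/(6·2)=1993/2712, b=Δ1−h1·(2M1+M2)/6=-1505/678
seg 2: a=-4, c=M2/2=949/339, d=(M3−M2)/(6·3)=-2110/3051, b=Δ2−h2·(2M2+M3)/6=18/113
seg 3: a=3, c=M3/2=-387/113, d=(M4−M3)/(6·1)=129/113, b=Δ3−h3·(2M3+M4)/6=-194/113
t_q=3/4 → seg 0, τ=3/4; S=-2+3539/1356·τ+0·τ²+-2183/12204·τ³=-3415/28928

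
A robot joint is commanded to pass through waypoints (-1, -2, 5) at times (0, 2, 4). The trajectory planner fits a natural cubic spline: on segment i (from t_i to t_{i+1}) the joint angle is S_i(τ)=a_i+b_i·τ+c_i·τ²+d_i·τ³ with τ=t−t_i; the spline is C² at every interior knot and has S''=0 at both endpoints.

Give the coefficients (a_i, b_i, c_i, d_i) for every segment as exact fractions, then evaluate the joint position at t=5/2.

  seg 0: a=-1 b=-3/2 c=0 d=1/4
  seg 1: a=-2 b=3/2 c=3/2 d=-1/4
S(5/2) = -29/32

Δ: Δ0=-1/2, Δ1=7/2
row 1: diag=8, rhs=24; c'=1/4, d'=3
back: M1=3
M: M0=0, M1=3, M2=0
seg 0: a=-1, c=M0/2=0, d=(M1−M0)/(6·2)=1/4, b=Δ0−h0·(2M0+M1)/6=-3/2
seg 1: a=-2, c=M1/2=3/2, d=(M2−M1)/(6·2)=-1/4, b=Δ1−h1·(2M1+M2)/6=3/2
t_q=5/2 → seg 1, τ=1/2; S=-2+3/2·τ+3/2·τ²+-1/4·τ³=-29/32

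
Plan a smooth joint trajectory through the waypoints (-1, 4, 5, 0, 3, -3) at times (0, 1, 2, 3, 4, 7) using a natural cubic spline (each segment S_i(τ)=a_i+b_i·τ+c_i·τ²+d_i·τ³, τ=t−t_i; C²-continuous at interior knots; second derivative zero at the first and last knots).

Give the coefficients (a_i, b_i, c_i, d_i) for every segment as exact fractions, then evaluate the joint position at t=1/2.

  seg 0: a=-1 b=2374/433 c=0 d=-209/433
  seg 1: a=4 b=1747/433 c=-627/433 d=-687/433
  seg 2: a=5 b=-1568/433 c=-2688/433 d=2091/433
  seg 3: a=0 b=-671/433 c=3585/433 d=-1615/433
  seg 4: a=3 b=1654/433 c=-1260/433 d=140/433
S(1/2) = 5823/3464

Δ: Δ0=5, Δ1=1, Δ2=-5, Δ3=3, Δ4=-2
row 1: diag=4, rhs=-24; c'=1/4, d'=-6
row 2: denom=4−1·1/4=15/4; d'=(-36−1·-6)/(15/4)=-8
row 3: denom=4−1·4/15=56/15; d'=(48−1·-8)/(56/15)=15
row 4: denom=8−1·15/56=433/56; d'=(-30−1·15)/(433/56)=-2520/433
back: M4=-2520/433
back: M3=15−15/56·-2520/433=7170/433
back: M2=-8−4/15·7170/433=-5376/433
back: M1=-6−1/4·-5376/433=-1254/433
M: M0=0, M1=-1254/433, M2=-5376/433, M3=7170/433, M4=-2520/433, M5=0
seg 0: a=-1, c=M0/2=0, d=(M1−M0)/(6·1)=-209/433, b=Δ0−h0·(2M0+M1)/6=2374/433
seg 1: a=4, c=M1/2=-627/433, d=(M2−M1)/(6·1)=-687/433, b=Δ1−h1·(2M1+M2)/6=1747/433
seg 2: a=5, c=M2/2=-2688/433, d=(M3−M2)/(6·1)=2091/433, b=Δ2−h2·(2M2+M3)/6=-1568/433
seg 3: a=0, c=M3/2=3585/433, d=(M4−M3)/(6·1)=-1615/433, b=Δ3−h3·(2M3+M4)/6=-671/433
seg 4: a=3, c=M4/2=-1260/433, d=(M5−M4)/(6·3)=140/433, b=Δ4−h4·(2M4+M5)/6=1654/433
t_q=1/2 → seg 0, τ=1/2; S=-1+2374/433·τ+0·τ²+-209/433·τ³=5823/3464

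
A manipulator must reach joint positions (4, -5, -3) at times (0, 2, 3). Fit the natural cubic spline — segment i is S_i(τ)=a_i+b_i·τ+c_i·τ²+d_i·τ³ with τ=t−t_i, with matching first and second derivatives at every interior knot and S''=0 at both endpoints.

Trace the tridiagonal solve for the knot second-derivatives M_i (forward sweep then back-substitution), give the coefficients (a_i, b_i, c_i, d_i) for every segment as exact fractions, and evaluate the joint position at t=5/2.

  seg 0: a=4 b=-20/3 c=0 d=13/24
  seg 1: a=-5 b=-1/6 c=13/4 d=-13/12
S(5/2) = -141/32

Δ: Δ0=-9/2, Δ1=2
row 1: diag=6, rhs=39; c'=1/6, d'=13/2
back: M1=13/2
M: M0=0, M1=13/2, M2=0
seg 0: a=4, c=M0/2=0, d=(M1−M0)/(6·2)=13/24, b=Δ0−h0·(2M0+M1)/6=-20/3
seg 1: a=-5, c=M1/2=13/4, d=(M2−M1)/(6·1)=-13/12, b=Δ1−h1·(2M1+M2)/6=-1/6
t_q=5/2 → seg 1, τ=1/2; S=-5+-1/6·τ+13/4·τ²+-13/12·τ³=-141/32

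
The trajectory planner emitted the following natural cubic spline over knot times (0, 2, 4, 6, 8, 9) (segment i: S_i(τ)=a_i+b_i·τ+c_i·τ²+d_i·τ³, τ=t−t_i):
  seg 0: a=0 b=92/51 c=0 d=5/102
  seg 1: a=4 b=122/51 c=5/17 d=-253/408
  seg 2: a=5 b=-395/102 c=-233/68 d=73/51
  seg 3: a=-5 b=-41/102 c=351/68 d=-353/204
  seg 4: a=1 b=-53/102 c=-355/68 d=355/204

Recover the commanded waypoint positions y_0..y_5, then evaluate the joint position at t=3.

y_0 = S_0(0) = a_0 = 0
y_1 = S_1(0) = a_1 = 4
y_2 = S_2(0) = a_2 = 5
y_3 = S_3(0) = a_3 = -5
y_4 = S_4(0) = a_4 = 1
y_5 = S_4(1) = -3
t_q=3 is in segment 1 (τ=1); S_1(τ)=825/136

y_0=0 y_1=4 y_2=5 y_3=-5 y_4=1 y_5=-3
S(3) = 825/136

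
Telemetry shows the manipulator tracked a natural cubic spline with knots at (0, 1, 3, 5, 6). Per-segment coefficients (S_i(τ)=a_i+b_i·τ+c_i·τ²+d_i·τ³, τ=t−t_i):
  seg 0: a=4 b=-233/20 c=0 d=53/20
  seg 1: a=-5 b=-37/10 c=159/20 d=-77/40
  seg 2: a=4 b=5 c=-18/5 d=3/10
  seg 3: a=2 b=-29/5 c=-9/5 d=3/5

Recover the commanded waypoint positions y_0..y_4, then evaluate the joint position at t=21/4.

y_0 = S_0(0) = a_0 = 4
y_1 = S_1(0) = a_1 = -5
y_2 = S_2(0) = a_2 = 4
y_3 = S_3(0) = a_3 = 2
y_4 = S_3(1) = -5
t_q=21/4 is in segment 3 (τ=1/4); S_3(τ)=143/320

y_0=4 y_1=-5 y_2=4 y_3=2 y_4=-5
S(21/4) = 143/320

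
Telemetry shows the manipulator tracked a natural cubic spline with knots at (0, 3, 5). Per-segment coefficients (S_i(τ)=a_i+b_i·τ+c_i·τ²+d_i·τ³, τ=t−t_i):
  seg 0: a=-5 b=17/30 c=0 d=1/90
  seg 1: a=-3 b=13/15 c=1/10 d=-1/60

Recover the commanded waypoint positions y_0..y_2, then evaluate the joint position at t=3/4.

y_0=-5 y_1=-3 y_2=-1
S(3/4) = -585/128

y_0 = S_0(0) = a_0 = -5
y_1 = S_1(0) = a_1 = -3
y_2 = S_1(2) = -1
t_q=3/4 is in segment 0 (τ=3/4); S_0(τ)=-585/128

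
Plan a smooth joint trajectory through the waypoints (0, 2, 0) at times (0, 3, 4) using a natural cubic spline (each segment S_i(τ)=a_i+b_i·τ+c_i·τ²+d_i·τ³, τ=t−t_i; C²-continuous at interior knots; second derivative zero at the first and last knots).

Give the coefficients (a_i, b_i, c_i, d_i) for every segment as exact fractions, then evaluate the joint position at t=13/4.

  seg 0: a=0 b=5/3 c=0 d=-1/9
  seg 1: a=2 b=-4/3 c=-1 d=1/3
S(13/4) = 103/64

Δ: Δ0=2/3, Δ1=-2
row 1: diag=8, rhs=-16; c'=1/8, d'=-2
back: M1=-2
M: M0=0, M1=-2, M2=0
seg 0: a=0, c=M0/2=0, d=(M1−M0)/(6·3)=-1/9, b=Δ0−h0·(2M0+M1)/6=5/3
seg 1: a=2, c=M1/2=-1, d=(M2−M1)/(6·1)=1/3, b=Δ1−h1·(2M1+M2)/6=-4/3
t_q=13/4 → seg 1, τ=1/4; S=2+-4/3·τ+-1·τ²+1/3·τ³=103/64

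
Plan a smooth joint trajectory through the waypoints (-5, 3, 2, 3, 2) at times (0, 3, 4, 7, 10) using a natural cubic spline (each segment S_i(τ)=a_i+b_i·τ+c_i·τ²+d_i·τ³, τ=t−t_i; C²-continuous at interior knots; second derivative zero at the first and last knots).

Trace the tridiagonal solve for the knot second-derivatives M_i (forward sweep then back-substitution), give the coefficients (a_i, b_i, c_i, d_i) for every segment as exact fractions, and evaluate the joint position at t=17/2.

  seg 0: a=-5 b=315/76 c=0 d=-337/2052
  seg 1: a=3 b=-11/38 c=-337/228 d=175/228
  seg 2: a=2 b=-215/228 c=47/57 d=-91/684
  seg 3: a=3 b=47/114 c=-85/228 d=85/2052
S(17/2) = 1775/608

Δ: Δ0=8/3, Δ1=-1, Δ2=1/3, Δ3=-1/3
row 1: diag=8, rhs=-22; c'=1/8, d'=-11/4
row 2: denom=8−1·1/8=63/8; d'=(8−1·-11/4)/(63/8)=86/63
row 3: denom=12−3·8/21=76/7; d'=(-4−3·86/63)/(76/7)=-85/114
back: M3=-85/114
back: M2=86/63−8/21·-85/114=94/57
back: M1=-11/4−1/8·94/57=-337/114
M: M0=0, M1=-337/114, M2=94/57, M3=-85/114, M4=0
seg 0: a=-5, c=M0/2=0, d=(M1−M0)/(6·3)=-337/2052, b=Δ0−h0·(2M0+M1)/6=315/76
seg 1: a=3, c=M1/2=-337/228, d=(M2−M1)/(6·1)=175/228, b=Δ1−h1·(2M1+M2)/6=-11/38
seg 2: a=2, c=M2/2=47/57, d=(M3−M2)/(6·3)=-91/684, b=Δ2−h2·(2M2+M3)/6=-215/228
seg 3: a=3, c=M3/2=-85/228, d=(M4−M3)/(6·3)=85/2052, b=Δ3−h3·(2M3+M4)/6=47/114
t_q=17/2 → seg 3, τ=3/2; S=3+47/114·τ+-85/228·τ²+85/2052·τ³=1775/608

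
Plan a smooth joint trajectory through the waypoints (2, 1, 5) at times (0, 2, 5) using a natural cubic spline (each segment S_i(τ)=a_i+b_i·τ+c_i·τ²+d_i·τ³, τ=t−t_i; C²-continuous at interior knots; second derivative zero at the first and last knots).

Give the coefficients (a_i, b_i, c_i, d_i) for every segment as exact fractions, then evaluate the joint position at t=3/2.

Δ: Δ0=-1/2, Δ1=4/3
row 1: diag=10, rhs=11; c'=3/10, d'=11/10
back: M1=11/10
M: M0=0, M1=11/10, M2=0
seg 0: a=2, c=M0/2=0, d=(M1−M0)/(6·2)=11/120, b=Δ0−h0·(2M0+M1)/6=-13/15
seg 1: a=1, c=M1/2=11/20, d=(M2−M1)/(6·3)=-11/180, b=Δ1−h1·(2M1+M2)/6=7/30
t_q=3/2 → seg 0, τ=3/2; S=2+-13/15·τ+0·τ²+11/120·τ³=323/320

  seg 0: a=2 b=-13/15 c=0 d=11/120
  seg 1: a=1 b=7/30 c=11/20 d=-11/180
S(3/2) = 323/320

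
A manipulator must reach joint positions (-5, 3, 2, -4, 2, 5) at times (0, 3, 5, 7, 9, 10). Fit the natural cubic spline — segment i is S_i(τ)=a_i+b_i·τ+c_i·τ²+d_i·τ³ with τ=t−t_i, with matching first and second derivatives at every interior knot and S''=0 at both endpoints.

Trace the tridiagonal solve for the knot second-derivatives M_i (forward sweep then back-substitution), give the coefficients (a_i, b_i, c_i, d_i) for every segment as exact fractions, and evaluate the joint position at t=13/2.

Δ: Δ0=8/3, Δ1=-1/2, Δ2=-3, Δ3=3, Δ4=3
row 1: diag=10, rhs=-19; c'=1/5, d'=-19/10
row 2: denom=8−2·1/5=38/5; d'=(-15−2·-19/10)/(38/5)=-28/19
row 3: denom=8−2·5/19=142/19; d'=(36−2·-28/19)/(142/19)=370/71
row 4: denom=6−2·19/71=388/71; d'=(0−2·370/71)/(388/71)=-185/97
back: M4=-185/97
back: M3=370/71−19/71·-185/97=555/97
back: M2=-28/19−5/19·555/97=-289/97
back: M1=-19/10−1/5·-289/97=-253/194
M: M0=0, M1=-253/194, M2=-289/97, M3=555/97, M4=-185/97, M5=0
seg 0: a=-5, c=M0/2=0, d=(M1−M0)/(6·3)=-253/3492, b=Δ0−h0·(2M0+M1)/6=3863/1164
seg 1: a=3, c=M1/2=-253/388, d=(M2−M1)/(6·2)=-325/2328, b=Δ1−h1·(2M1+M2)/6=793/582
seg 2: a=2, c=M2/2=-289/194, d=(M3−M2)/(6·2)=211/291, b=Δ2−h2·(2M2+M3)/6=-850/291
seg 3: a=-4, c=M3/2=555/194, d=(M4−M3)/(6·2)=-185/291, b=Δ3−h3·(2M3+M4)/6=-52/291
seg 4: a=2, c=M4/2=-185/194, d=(M5−M4)/(6·1)=185/582, b=Δ4−h4·(2M4+M5)/6=1058/291
t_q=13/2 → seg 2, τ=3/2; S=2+-850/291·τ+-289/194·τ²+211/291·τ³=-1275/388

  seg 0: a=-5 b=3863/1164 c=0 d=-253/3492
  seg 1: a=3 b=793/582 c=-253/388 d=-325/2328
  seg 2: a=2 b=-850/291 c=-289/194 d=211/291
  seg 3: a=-4 b=-52/291 c=555/194 d=-185/291
  seg 4: a=2 b=1058/291 c=-185/194 d=185/582
S(13/2) = -1275/388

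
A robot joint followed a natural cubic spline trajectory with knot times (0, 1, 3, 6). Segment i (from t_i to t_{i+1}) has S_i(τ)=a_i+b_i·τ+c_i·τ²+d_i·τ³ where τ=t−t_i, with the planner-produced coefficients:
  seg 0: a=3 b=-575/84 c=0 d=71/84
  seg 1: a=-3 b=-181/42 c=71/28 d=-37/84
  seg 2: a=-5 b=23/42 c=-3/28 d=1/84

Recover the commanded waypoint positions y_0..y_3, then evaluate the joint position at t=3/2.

y_0=3 y_1=-3 y_2=-5 y_3=-4
S(3/2) = -1025/224

y_0 = S_0(0) = a_0 = 3
y_1 = S_1(0) = a_1 = -3
y_2 = S_2(0) = a_2 = -5
y_3 = S_2(3) = -4
t_q=3/2 is in segment 1 (τ=1/2); S_1(τ)=-1025/224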